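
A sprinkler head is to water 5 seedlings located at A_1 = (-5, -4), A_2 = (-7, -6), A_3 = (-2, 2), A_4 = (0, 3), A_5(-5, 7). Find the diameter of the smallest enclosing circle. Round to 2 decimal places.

13.15

A smallest enclosing disk is always determined by at most three of the input points on its boundary.
The farthest pair is A_2–A_5 with squared distance 173. The circle on this segment as diameter has centre (-6, 0.5) and r² = 173/4 = 43.25.
Check A_1: distance² to centre = 21.25 ≤ 43.25, so it lies inside.
All remaining points lie in this disk, and no smaller disk contains both endpoints, so this is the minimum enclosing circle.
Diameter = 2r = 2√(43.25) ≈ 13.15.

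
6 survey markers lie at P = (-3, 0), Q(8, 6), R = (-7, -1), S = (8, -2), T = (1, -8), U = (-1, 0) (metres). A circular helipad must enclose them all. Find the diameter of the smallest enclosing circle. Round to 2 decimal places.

A smallest enclosing disk is always determined by at most three of the input points on its boundary.
The minimum enclosing circle is determined by three boundary points: Q, R, T.
Their circumcentre is (65/46, 25/46) with r² = 77405/1058.
The farthest remaining point S is at distance² 52749/1058 ≤ 77405/1058.
Diameter = 2r = 2√(77405/1058) ≈ 17.11.

17.11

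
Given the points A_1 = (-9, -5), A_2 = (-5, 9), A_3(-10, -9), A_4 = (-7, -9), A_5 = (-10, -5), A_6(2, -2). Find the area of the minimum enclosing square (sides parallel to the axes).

The bounding box has width 12 and height 18.
An axis-aligned square enclosing the set must have side ≥ max(width, height).
So the minimum side is max(12, 18) = 18.
Area = 18² = 324.

324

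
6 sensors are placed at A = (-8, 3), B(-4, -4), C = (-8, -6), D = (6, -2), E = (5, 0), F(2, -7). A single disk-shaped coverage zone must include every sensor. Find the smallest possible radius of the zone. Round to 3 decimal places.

The minimum enclosing circle is determined by three boundary points: A, C, D.
Their circumcentre is (-12/7, -1.5) with r² = 11713/196.
The farthest remaining point E is at distance² 9277/196 ≤ 11713/196.
r = √(11713/196) ≈ 7.730.

7.730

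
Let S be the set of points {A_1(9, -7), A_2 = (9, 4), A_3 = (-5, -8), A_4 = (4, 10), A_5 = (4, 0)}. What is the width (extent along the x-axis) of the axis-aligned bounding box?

max x = 9, min x = -5, so width = 14.

14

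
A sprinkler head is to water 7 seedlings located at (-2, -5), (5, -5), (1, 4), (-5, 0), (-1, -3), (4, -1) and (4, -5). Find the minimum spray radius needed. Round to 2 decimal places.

5.67

The minimum enclosing circle of a finite set is fixed by two of the points (as a diameter) or three (as a circumcircle).
The minimum enclosing circle is determined by three boundary points: (5, -5), (1, 4), (-5, 0).
Their circumcentre is (3/7, -23/14) with r² = 6305/196.
The farthest remaining point (4, -5) is at distance² 4709/196 ≤ 6305/196.
r = √(6305/196) ≈ 5.67.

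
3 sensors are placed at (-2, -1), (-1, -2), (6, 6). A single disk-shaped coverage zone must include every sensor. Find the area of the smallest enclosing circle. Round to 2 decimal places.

89.14

Call the three points A, B, C in the order given.
Side lengths²: AB² = 2, AC² = 113, BC² = 113.
Since BC² = 113 < 113 + 2 = 115, the triangle is acute, so the smallest enclosing circle is the circumcircle.
Circumcentre = (67/30, 67/30), r² = 12769/450.
Area = π·r² = π·12769/450 ≈ 89.14.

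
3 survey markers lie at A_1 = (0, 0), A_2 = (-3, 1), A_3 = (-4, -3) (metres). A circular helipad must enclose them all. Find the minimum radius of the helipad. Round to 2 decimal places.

2.51

Side lengths²: A_1A_2² = 10, A_1A_3² = 25, A_2A_3² = 17.
Since A_1A_3² = 25 < 17 + 10 = 27, the triangle is acute, so the smallest enclosing circle is the circumcircle.
Circumcentre = (-55/26, -35/26), r² = 2125/338.
r = √(2125/338) ≈ 2.51.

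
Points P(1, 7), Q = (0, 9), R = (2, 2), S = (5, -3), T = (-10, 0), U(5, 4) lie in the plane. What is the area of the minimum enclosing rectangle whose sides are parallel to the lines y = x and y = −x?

171

In coordinates u = x + y, v = x − y the rectangle is axis-aligned; the map (x,y)→(u,v) scales areas by 2.
u-values: 8, 9, 4, 2, -10, 9; range = 9 − (-10) = 19.
v-values: -6, -9, 0, 8, -10, 1; range = 8 − (-10) = 18.
Area = (19 × 18) / 2 = 171.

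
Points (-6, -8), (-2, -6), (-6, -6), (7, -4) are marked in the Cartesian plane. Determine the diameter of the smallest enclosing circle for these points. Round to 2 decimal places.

13.60

By Welzl's lemma the MEC is supported by two points (diametrically opposite) or three points (on a circumcircle).
The farthest pair is (-6, -8)–(7, -4) with squared distance 185. The circle on this segment as diameter has centre (0.5, -6) and r² = 185/4 = 46.25.
Check (-2, -6): distance² to centre = 6.25 ≤ 46.25, so it lies inside.
All remaining points lie in this disk, and no smaller disk contains both endpoints, so this is the minimum enclosing circle.
Diameter = 2r = 2√(46.25) ≈ 13.60.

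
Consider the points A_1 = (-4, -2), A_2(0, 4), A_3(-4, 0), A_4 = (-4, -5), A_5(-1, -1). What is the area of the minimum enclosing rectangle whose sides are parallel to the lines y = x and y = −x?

32.5

In coordinates u = x + y, v = x − y the rectangle is axis-aligned; the map (x,y)→(u,v) scales areas by 2.
u-values: -6, 4, -4, -9, -2; range = 4 − (-9) = 13.
v-values: -2, -4, -4, 1, 0; range = 1 − (-4) = 5.
Area = (13 × 5) / 2 = 32.5.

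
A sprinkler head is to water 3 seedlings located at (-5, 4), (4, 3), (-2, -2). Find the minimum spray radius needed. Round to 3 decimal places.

Call the three points A, B, C in the order given.
Side lengths²: AB² = 82, AC² = 45, BC² = 61.
Since AB² = 82 < 61 + 45 = 106, the triangle is acute, so the smallest enclosing circle is the circumcircle.
Circumcentre = (-21/34, 83/34), r² = 12505/578.
r = √(12505/578) ≈ 4.651.

4.651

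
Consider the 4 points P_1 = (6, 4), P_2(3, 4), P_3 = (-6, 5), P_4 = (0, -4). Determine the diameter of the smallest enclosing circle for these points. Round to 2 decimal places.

12.77

By Welzl's lemma the MEC is supported by two points (diametrically opposite) or three points (on a circumcircle).
The minimum enclosing circle is determined by three boundary points: P_1, P_3, P_4.
Their circumcentre is (-3/17, 81/34) with r² = 47125/1156.
The farthest remaining point P_2 is at distance² 14689/1156 ≤ 47125/1156.
Diameter = 2r = 2√(47125/1156) ≈ 12.77.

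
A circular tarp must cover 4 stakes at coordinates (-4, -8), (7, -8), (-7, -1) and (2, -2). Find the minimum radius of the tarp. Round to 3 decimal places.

7.826

By Welzl's lemma the MEC is supported by two points (diametrically opposite) or three points (on a circumcircle).
The farthest pair is (7, -8)–(-7, -1) with squared distance 245. The circle on this segment as diameter has centre (0, -4.5) and r² = 245/4 = 61.25.
Check (-4, -8): distance² to centre = 28.25 ≤ 61.25, so it lies inside.
All remaining points lie in this disk, and no smaller disk contains both endpoints, so this is the minimum enclosing circle.
r = √(61.25) ≈ 7.826.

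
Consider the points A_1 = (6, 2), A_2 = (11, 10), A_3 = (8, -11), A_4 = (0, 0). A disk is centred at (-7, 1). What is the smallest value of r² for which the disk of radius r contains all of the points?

405

The required radius is the distance from (-7, 1) to the farthest point.
Squared distances: 170, 405, 369, 50.
Maximum is 405, attained at A_2.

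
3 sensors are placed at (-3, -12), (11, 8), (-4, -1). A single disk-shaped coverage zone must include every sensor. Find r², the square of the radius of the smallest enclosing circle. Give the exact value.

Call the three points A, B, C in the order given.
Side lengths²: AB² = 596, AC² = 122, BC² = 306.
Since AB² = 596 ≥ 306 + 122 = 428, the angle opposite AB is not acute, so the smallest enclosing circle has AB as diameter.
Centre = midpoint of AB = (4, -2), r² = 596/4 = 149.

149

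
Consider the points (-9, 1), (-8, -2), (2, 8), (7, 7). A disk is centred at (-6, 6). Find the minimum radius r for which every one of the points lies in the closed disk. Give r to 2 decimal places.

The required radius is the distance from (-6, 6) to the farthest point.
Squared distances: 34, 68, 68, 170.
Maximum is 170, attained at (7, 7).
r = √170 ≈ 13.04.

13.04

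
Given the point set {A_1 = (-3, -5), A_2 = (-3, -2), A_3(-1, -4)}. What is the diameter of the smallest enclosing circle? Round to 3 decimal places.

Side lengths²: A_1A_2² = 9, A_1A_3² = 5, A_2A_3² = 8.
Since A_1A_2² = 9 < 8 + 5 = 13, the triangle is acute, so the smallest enclosing circle is the circumcircle.
Circumcentre = (-2.5, -3.5), r² = 2.5.
Diameter = 2r = 2√(2.5) ≈ 3.162.

3.162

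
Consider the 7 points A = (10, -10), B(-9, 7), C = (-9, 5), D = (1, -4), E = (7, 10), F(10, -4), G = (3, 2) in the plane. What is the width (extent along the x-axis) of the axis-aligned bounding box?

19

max x = 10, min x = -9, so width = 19.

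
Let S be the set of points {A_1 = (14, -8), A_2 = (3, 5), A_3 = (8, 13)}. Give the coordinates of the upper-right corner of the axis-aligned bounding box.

(14, 13)

x-range [3, 14], y-range [-8, 13].
The upper-right corner is (14, 13).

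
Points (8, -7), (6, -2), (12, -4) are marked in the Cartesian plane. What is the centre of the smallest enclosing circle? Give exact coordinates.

(227/26, -99/26)

Call the three points A, B, C in the order given.
Side lengths²: AB² = 29, AC² = 25, BC² = 40.
Since BC² = 40 < 29 + 25 = 54, the triangle is acute, so the smallest enclosing circle is the circumcircle.
Circumcentre = (227/26, -99/26), r² = 3625/338.
Centre = (227/26, -99/26).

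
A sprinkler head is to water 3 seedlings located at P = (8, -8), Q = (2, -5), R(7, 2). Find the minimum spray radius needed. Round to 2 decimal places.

5.09

Side lengths²: PQ² = 45, PR² = 101, QR² = 74.
Since PR² = 101 < 74 + 45 = 119, the triangle is acute, so the smallest enclosing circle is the circumcircle.
Circumcentre = (255/38, -117/38), r² = 18685/722.
r = √(18685/722) ≈ 5.09.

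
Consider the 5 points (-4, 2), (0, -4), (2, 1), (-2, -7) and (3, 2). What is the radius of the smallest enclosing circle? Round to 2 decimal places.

5.27

A smallest enclosing disk is always determined by at most three of the input points on its boundary.
The minimum enclosing circle is determined by three boundary points: (-4, 2), (-2, -7), (3, 2).
Their circumcentre is (-0.5, -35/18) with r² = 4505/162.
The farthest remaining point (2, 1) is at distance² 2417/162 ≤ 4505/162.
r = √(4505/162) ≈ 5.27.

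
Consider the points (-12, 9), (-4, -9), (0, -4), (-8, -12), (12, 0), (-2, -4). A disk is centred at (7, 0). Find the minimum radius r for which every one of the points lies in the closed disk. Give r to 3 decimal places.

The required radius is the distance from (7, 0) to the farthest point.
Squared distances: 442, 202, 65, 369, 25, 97.
Maximum is 442, attained at (-12, 9).
r = √442 ≈ 21.024.

21.024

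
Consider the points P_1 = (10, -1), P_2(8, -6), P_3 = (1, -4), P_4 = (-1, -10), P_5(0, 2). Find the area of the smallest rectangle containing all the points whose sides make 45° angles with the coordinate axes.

160

In coordinates u = x + y, v = x − y the rectangle is axis-aligned; the map (x,y)→(u,v) scales areas by 2.
u-values: 9, 2, -3, -11, 2; range = 9 − (-11) = 20.
v-values: 11, 14, 5, 9, -2; range = 14 − (-2) = 16.
Area = (20 × 16) / 2 = 160.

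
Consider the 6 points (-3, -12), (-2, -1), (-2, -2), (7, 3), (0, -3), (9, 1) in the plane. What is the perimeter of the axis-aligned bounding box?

Width = max x − min x = 9 − (-3) = 12.
Height = max y − min y = 3 − (-12) = 15.
Perimeter = 2(12 + 15) = 54.

54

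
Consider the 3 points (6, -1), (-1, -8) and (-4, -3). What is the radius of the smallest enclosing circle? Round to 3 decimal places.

5.256

Call the three points A, B, C in the order given.
Side lengths²: AB² = 98, AC² = 104, BC² = 34.
Since AC² = 104 < 98 + 34 = 132, the triangle is acute, so the smallest enclosing circle is the circumcircle.
Circumcentre = (1.25, -3.25), r² = 27.625.
r = √(27.625) ≈ 5.256.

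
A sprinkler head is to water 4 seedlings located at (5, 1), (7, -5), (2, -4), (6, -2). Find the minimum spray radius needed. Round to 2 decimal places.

A smallest enclosing disk is always determined by at most three of the input points on its boundary.
The minimum enclosing circle is determined by three boundary points: (5, 1), (7, -5), (2, -4).
Their circumcentre is (69/14, -33/14) with r² = 1105/98.
The farthest remaining point (6, -2) is at distance² 125/98 ≤ 1105/98.
r = √(1105/98) ≈ 3.36.

3.36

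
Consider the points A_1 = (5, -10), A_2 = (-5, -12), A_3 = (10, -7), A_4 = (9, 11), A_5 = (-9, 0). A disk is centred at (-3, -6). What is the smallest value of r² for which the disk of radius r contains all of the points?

The required radius is the distance from (-3, -6) to the farthest point.
Squared distances: 80, 40, 170, 433, 72.
Maximum is 433, attained at A_4.

433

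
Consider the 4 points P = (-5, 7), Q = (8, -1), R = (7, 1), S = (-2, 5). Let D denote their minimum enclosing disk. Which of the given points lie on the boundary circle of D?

P, Q

By Welzl's lemma the MEC is supported by two points (diametrically opposite) or three points (on a circumcircle).
The farthest pair is P–Q with squared distance 233. The circle on this segment as diameter has centre (1.5, 3) and r² = 233/4 = 58.25.
Check R: distance² to centre = 34.25 ≤ 58.25, so it lies inside.
All remaining points lie in this disk, and no smaller disk contains both endpoints, so this is the minimum enclosing circle.
The points at distance exactly r from the centre are P, Q — 2 points.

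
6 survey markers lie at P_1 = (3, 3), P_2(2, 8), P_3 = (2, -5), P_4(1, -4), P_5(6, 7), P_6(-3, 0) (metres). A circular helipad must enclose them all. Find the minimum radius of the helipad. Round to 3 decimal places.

6.519

A smallest enclosing disk is always determined by at most three of the input points on its boundary.
The minimum enclosing circle is determined by three boundary points: P_2, P_3, P_5.
Their circumcentre is (2.5, 1.5) with r² = 42.5.
The farthest remaining point P_4 is at distance² 32.5 ≤ 42.5.
r = √(42.5) ≈ 6.519.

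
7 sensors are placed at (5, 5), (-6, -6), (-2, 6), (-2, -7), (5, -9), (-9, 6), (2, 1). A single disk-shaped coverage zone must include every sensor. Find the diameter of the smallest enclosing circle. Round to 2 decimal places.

By Welzl's lemma the MEC is supported by two points (diametrically opposite) or three points (on a circumcircle).
The farthest pair is (5, -9)–(-9, 6) with squared distance 421. The circle on this segment as diameter has centre (-2, -1.5) and r² = 421/4 = 105.25.
Check (5, 5): distance² to centre = 91.25 ≤ 105.25, so it lies inside.
All remaining points lie in this disk, and no smaller disk contains both endpoints, so this is the minimum enclosing circle.
Diameter = 2r = 2√(105.25) ≈ 20.52.

20.52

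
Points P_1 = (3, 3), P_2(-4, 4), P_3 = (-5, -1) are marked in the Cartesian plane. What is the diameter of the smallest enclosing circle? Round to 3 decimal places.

Side lengths²: P_1P_2² = 50, P_1P_3² = 80, P_2P_3² = 26.
Since P_1P_3² = 80 ≥ 50 + 26 = 76, the angle opposite P_1P_3 is not acute, so the smallest enclosing circle has P_1P_3 as diameter.
Centre = midpoint of P_1P_3 = (-1, 1), r² = 80/4 = 20.
Diameter = 2r = 2√20 ≈ 8.944.

8.944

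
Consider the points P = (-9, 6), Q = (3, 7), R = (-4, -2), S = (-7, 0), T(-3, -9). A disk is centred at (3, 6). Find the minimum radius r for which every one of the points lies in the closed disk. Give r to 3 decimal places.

The required radius is the distance from (3, 6) to the farthest point.
Squared distances: 144, 1, 113, 136, 261.
Maximum is 261, attained at T.
r = √261 ≈ 16.155.

16.155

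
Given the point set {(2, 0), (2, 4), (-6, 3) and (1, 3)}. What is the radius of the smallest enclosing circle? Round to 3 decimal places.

4.305

The minimum enclosing circle of a finite set is fixed by two of the points (as a diameter) or three (as a circumcircle).
The minimum enclosing circle is determined by three boundary points: (2, 0), (2, 4), (-6, 3).
Their circumcentre is (-1.8125, 2) with r² = 18.53515625.
The farthest remaining point (1, 3) is at distance² 8.91015625 ≤ 18.53515625.
r = √(18.53515625) ≈ 4.305.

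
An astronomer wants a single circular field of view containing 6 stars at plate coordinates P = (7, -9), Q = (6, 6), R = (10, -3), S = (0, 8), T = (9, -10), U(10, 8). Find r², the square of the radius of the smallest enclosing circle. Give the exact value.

A smallest enclosing disk is always determined by at most three of the input points on its boundary.
The minimum enclosing circle is determined by three boundary points: S, T, U.
Their circumcentre is (5, -0.75) with r² = 101.5625.
The farthest remaining point P is at distance² 72.0625 ≤ 101.5625.

101.5625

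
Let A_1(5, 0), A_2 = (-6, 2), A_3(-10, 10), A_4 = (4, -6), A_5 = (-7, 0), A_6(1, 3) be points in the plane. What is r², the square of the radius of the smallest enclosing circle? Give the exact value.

113

By Welzl's lemma the MEC is supported by two points (diametrically opposite) or three points (on a circumcircle).
The farthest pair is A_3–A_4 with squared distance 452. The circle on this segment as diameter has centre (-3, 2) and r² = 452/4 = 113.
Check A_1: distance² to centre = 68 ≤ 113, so it lies inside.
All remaining points lie in this disk, and no smaller disk contains both endpoints, so this is the minimum enclosing circle.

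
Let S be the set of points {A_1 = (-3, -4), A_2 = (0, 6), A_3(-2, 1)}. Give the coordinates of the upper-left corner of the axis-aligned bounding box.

(-3, 6)

x-range [-3, 0], y-range [-4, 6].
The upper-left corner is (-3, 6).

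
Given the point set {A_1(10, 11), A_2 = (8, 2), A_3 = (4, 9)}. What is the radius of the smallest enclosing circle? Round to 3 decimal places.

Side lengths²: A_1A_2² = 85, A_1A_3² = 40, A_2A_3² = 65.
Since A_1A_2² = 85 < 65 + 40 = 105, the triangle is acute, so the smallest enclosing circle is the circumcircle.
Circumcentre = (8.1, 6.7), r² = 22.1.
r = √(22.1) ≈ 4.701.

4.701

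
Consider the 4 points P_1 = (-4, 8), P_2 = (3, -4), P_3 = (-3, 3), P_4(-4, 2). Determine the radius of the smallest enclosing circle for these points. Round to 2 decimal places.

6.95

A smallest enclosing disk is always determined by at most three of the input points on its boundary.
The farthest pair is P_1–P_2 with squared distance 193. The circle on this segment as diameter has centre (-0.5, 2) and r² = 193/4 = 48.25.
Check P_3: distance² to centre = 7.25 ≤ 48.25, so it lies inside.
All remaining points lie in this disk, and no smaller disk contains both endpoints, so this is the minimum enclosing circle.
r = √(48.25) ≈ 6.95.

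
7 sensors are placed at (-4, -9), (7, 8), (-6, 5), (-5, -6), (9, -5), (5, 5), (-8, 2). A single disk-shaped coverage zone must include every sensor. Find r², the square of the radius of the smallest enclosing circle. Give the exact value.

102.5

The farthest pair is (-4, -9)–(7, 8) with squared distance 410. The circle on this segment as diameter has centre (1.5, -0.5) and r² = 410/4 = 102.5.
Check (-6, 5): distance² to centre = 86.5 ≤ 102.5, so it lies inside.
All remaining points lie in this disk, and no smaller disk contains both endpoints, so this is the minimum enclosing circle.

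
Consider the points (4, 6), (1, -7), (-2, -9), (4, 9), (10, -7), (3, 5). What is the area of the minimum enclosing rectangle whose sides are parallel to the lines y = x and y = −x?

264

In coordinates u = x + y, v = x − y the rectangle is axis-aligned; the map (x,y)→(u,v) scales areas by 2.
u-values: 10, -6, -11, 13, 3, 8; range = 13 − (-11) = 24.
v-values: -2, 8, 7, -5, 17, -2; range = 17 − (-5) = 22.
Area = (24 × 22) / 2 = 264.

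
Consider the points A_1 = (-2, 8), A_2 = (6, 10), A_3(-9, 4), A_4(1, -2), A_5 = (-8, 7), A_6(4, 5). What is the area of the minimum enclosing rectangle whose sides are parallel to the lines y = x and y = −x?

In coordinates u = x + y, v = x − y the rectangle is axis-aligned; the map (x,y)→(u,v) scales areas by 2.
u-values: 6, 16, -5, -1, -1, 9; range = 16 − (-5) = 21.
v-values: -10, -4, -13, 3, -15, -1; range = 3 − (-15) = 18.
Area = (21 × 18) / 2 = 189.

189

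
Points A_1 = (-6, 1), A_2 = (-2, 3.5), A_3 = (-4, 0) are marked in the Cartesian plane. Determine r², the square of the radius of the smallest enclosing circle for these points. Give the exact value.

Side lengths²: A_1A_2² = 22.25, A_1A_3² = 5, A_2A_3² = 16.25.
Since A_1A_2² = 22.25 ≥ 16.25 + 5 = 21.25, the angle opposite A_1A_2 is not acute, so the smallest enclosing circle has A_1A_2 as diameter.
Centre = midpoint of A_1A_2 = (-4, 2.25), r² = 22.25/4 = 5.5625.

5.5625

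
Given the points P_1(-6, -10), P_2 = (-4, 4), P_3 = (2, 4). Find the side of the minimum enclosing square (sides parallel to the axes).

14

The bounding box has width 8 and height 14.
An axis-aligned square enclosing the set must have side ≥ max(width, height).
So the minimum side is max(8, 14) = 14.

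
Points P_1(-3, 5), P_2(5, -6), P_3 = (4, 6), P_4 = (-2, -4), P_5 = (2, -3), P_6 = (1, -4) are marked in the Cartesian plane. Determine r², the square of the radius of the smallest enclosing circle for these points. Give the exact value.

26825/578

A smallest enclosing disk is always determined by at most three of the input points on its boundary.
The minimum enclosing circle is determined by three boundary points: P_1, P_2, P_3.
Their circumcentre is (45/34, -9/34) with r² = 26825/578.
The farthest remaining point P_4 is at distance² 14449/578 ≤ 26825/578.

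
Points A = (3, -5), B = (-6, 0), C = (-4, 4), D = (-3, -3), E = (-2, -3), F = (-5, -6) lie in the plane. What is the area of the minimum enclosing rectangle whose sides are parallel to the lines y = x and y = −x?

88

In coordinates u = x + y, v = x − y the rectangle is axis-aligned; the map (x,y)→(u,v) scales areas by 2.
u-values: -2, -6, 0, -6, -5, -11; range = 0 − (-11) = 11.
v-values: 8, -6, -8, 0, 1, 1; range = 8 − (-8) = 16.
Area = (11 × 16) / 2 = 88.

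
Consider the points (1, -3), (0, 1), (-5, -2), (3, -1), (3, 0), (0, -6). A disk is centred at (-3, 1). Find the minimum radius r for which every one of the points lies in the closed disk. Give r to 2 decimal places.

The required radius is the distance from (-3, 1) to the farthest point.
Squared distances: 32, 9, 13, 40, 37, 58.
Maximum is 58, attained at (0, -6).
r = √58 ≈ 7.62.

7.62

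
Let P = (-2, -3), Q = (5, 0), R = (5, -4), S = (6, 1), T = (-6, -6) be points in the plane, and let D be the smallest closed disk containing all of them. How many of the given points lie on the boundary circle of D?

2

The minimum enclosing circle of a finite set is fixed by two of the points (as a diameter) or three (as a circumcircle).
The farthest pair is S–T with squared distance 193. The circle on this segment as diameter has centre (0, -2.5) and r² = 193/4 = 48.25.
Check P: distance² to centre = 4.25 ≤ 48.25, so it lies inside.
All remaining points lie in this disk, and no smaller disk contains both endpoints, so this is the minimum enclosing circle.
The points at distance exactly r from the centre are S, T — 2 points.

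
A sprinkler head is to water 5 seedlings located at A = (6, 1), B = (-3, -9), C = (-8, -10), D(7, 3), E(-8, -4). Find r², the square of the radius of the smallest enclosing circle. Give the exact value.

98.5

By Welzl's lemma the MEC is supported by two points (diametrically opposite) or three points (on a circumcircle).
The farthest pair is C–D with squared distance 394. The circle on this segment as diameter has centre (-0.5, -3.5) and r² = 394/4 = 98.5.
Check A: distance² to centre = 62.5 ≤ 98.5, so it lies inside.
All remaining points lie in this disk, and no smaller disk contains both endpoints, so this is the minimum enclosing circle.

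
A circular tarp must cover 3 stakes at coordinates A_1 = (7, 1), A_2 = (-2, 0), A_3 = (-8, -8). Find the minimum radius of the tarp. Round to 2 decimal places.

Side lengths²: A_1A_2² = 82, A_1A_3² = 306, A_2A_3² = 100.
Since A_1A_3² = 306 ≥ 100 + 82 = 182, the angle opposite A_1A_3 is not acute, so the smallest enclosing circle has A_1A_3 as diameter.
Centre = midpoint of A_1A_3 = (-0.5, -3.5), r² = 306/4 = 76.5.
r = √(76.5) ≈ 8.75.

8.75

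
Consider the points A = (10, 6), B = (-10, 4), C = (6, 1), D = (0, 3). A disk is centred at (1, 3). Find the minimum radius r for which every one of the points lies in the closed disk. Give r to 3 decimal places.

11.045

The required radius is the distance from (1, 3) to the farthest point.
Squared distances: 90, 122, 29, 1.
Maximum is 122, attained at B.
r = √122 ≈ 11.045.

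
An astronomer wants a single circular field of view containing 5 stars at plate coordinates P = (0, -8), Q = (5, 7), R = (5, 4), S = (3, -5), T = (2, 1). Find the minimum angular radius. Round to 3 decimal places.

The minimum enclosing circle of a finite set is fixed by two of the points (as a diameter) or three (as a circumcircle).
The farthest pair is P–Q with squared distance 250. The circle on this segment as diameter has centre (2.5, -0.5) and r² = 250/4 = 62.5.
Check R: distance² to centre = 26.5 ≤ 62.5, so it lies inside.
All remaining points lie in this disk, and no smaller disk contains both endpoints, so this is the minimum enclosing circle.
r = √(62.5) ≈ 7.906.

7.906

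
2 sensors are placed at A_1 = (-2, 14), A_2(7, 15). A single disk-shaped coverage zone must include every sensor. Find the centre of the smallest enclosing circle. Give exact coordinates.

The smallest circle enclosing two points has them as diameter endpoints.
Centre = midpoint = (2.5, 14.5); r² = |A_1A_2|²/4 = 82/4 = 20.5.
Centre = (2.5, 14.5).

(2.5, 14.5)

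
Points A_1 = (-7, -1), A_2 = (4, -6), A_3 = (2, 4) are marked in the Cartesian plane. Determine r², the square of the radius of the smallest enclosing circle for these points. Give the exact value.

Side lengths²: A_1A_2² = 146, A_1A_3² = 106, A_2A_3² = 104.
Since A_1A_2² = 146 < 106 + 104 = 210, the triangle is acute, so the smallest enclosing circle is the circumcircle.
Circumcentre = (-0.7, -1.74), r² = 40.2376.

40.2376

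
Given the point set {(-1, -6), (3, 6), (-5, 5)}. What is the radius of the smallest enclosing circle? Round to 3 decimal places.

6.487

Call the three points A, B, C in the order given.
Side lengths²: AB² = 160, AC² = 137, BC² = 65.
Since AB² = 160 < 137 + 65 = 202, the triangle is acute, so the smallest enclosing circle is the circumcircle.
Circumcentre = (-17/46, 21/46), r² = 44525/1058.
r = √(44525/1058) ≈ 6.487.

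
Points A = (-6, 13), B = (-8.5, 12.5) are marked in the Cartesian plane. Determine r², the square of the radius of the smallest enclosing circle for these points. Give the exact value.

1.625

The smallest circle enclosing two points has them as diameter endpoints.
Centre = midpoint = (-7.25, 12.75); r² = |AB|²/4 = 6.5/4 = 1.625.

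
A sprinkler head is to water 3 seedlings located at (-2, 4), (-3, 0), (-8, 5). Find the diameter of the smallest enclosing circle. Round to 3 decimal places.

7.094

Call the three points A, B, C in the order given.
Side lengths²: AB² = 17, AC² = 37, BC² = 50.
Since BC² = 50 < 37 + 17 = 54, the triangle is acute, so the smallest enclosing circle is the circumcircle.
Circumcentre = (-5.3, 2.7), r² = 12.58.
Diameter = 2r = 2√(12.58) ≈ 7.094.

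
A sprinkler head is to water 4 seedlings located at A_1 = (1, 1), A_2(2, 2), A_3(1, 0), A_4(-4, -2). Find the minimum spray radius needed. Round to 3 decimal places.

3.606

By Welzl's lemma the MEC is supported by two points (diametrically opposite) or three points (on a circumcircle).
The farthest pair is A_2–A_4 with squared distance 52. The circle on this segment as diameter has centre (-1, 0) and r² = 52/4 = 13.
Check A_1: distance² to centre = 5 ≤ 13, so it lies inside.
All remaining points lie in this disk, and no smaller disk contains both endpoints, so this is the minimum enclosing circle.
r = √13 ≈ 3.606.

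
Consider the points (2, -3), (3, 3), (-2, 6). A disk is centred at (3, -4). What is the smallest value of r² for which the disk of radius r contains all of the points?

125

The required radius is the distance from (3, -4) to the farthest point.
Squared distances: 2, 49, 125.
Maximum is 125, attained at (-2, 6).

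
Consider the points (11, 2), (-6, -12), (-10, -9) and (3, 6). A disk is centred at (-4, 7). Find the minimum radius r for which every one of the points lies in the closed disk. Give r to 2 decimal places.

19.10

The required radius is the distance from (-4, 7) to the farthest point.
Squared distances: 250, 365, 292, 50.
Maximum is 365, attained at (-6, -12).
r = √365 ≈ 19.10.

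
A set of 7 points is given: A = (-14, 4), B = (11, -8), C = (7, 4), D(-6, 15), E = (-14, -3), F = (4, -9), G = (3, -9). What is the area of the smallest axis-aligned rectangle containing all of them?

x ranges over [-14, 11], width 25.
y ranges over [-9, 15], height 24.
Area = 25 × 24 = 600.

600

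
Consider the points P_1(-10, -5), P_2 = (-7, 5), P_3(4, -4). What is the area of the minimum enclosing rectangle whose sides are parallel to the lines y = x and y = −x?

150

In coordinates u = x + y, v = x − y the rectangle is axis-aligned; the map (x,y)→(u,v) scales areas by 2.
u-values: -15, -2, 0; range = 0 − (-15) = 15.
v-values: -5, -12, 8; range = 8 − (-12) = 20.
Area = (15 × 20) / 2 = 150.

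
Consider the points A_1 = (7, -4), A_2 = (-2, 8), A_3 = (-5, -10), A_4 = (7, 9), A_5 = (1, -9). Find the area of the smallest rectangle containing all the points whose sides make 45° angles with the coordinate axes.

In coordinates u = x + y, v = x − y the rectangle is axis-aligned; the map (x,y)→(u,v) scales areas by 2.
u-values: 3, 6, -15, 16, -8; range = 16 − (-15) = 31.
v-values: 11, -10, 5, -2, 10; range = 11 − (-10) = 21.
Area = (31 × 21) / 2 = 325.5.

325.5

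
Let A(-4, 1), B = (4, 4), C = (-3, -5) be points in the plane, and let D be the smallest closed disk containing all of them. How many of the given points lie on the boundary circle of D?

Side lengths²: AB² = 73, AC² = 37, BC² = 130.
Since BC² = 130 ≥ 73 + 37 = 110, the angle opposite BC is not acute, so the smallest enclosing circle has BC as diameter.
Centre = midpoint of BC = (0.5, -0.5), r² = 130/4 = 32.5.
The points at distance exactly r from the centre are B, C — 2 points.

2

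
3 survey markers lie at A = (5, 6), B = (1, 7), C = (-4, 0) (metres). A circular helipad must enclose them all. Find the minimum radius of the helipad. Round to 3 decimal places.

Side lengths²: AB² = 17, AC² = 117, BC² = 74.
Since AC² = 117 ≥ 74 + 17 = 91, the angle opposite AC is not acute, so the smallest enclosing circle has AC as diameter.
Centre = midpoint of AC = (0.5, 3), r² = 117/4 = 29.25.
r = √(29.25) ≈ 5.408.

5.408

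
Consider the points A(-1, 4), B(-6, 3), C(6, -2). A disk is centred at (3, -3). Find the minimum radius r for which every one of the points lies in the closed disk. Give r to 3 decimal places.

The required radius is the distance from (3, -3) to the farthest point.
Squared distances: 65, 117, 10.
Maximum is 117, attained at B.
r = √117 ≈ 10.817.

10.817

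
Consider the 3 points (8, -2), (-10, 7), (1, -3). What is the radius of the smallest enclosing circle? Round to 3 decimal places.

10.062

Call the three points A, B, C in the order given.
Side lengths²: AB² = 405, AC² = 50, BC² = 221.
Since AB² = 405 ≥ 221 + 50 = 271, the angle opposite AB is not acute, so the smallest enclosing circle has AB as diameter.
Centre = midpoint of AB = (-1, 2.5), r² = 405/4 = 101.25.
r = √(101.25) ≈ 10.062.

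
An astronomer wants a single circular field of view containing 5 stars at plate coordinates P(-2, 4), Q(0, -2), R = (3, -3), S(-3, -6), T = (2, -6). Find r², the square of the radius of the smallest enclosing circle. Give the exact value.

29.29

The minimum enclosing circle of a finite set is fixed by two of the points (as a diameter) or three (as a circumcircle).
The minimum enclosing circle is determined by three boundary points: P, S, T.
Their circumcentre is (-0.5, -1.2) with r² = 29.29.
The farthest remaining point R is at distance² 15.49 ≤ 29.29.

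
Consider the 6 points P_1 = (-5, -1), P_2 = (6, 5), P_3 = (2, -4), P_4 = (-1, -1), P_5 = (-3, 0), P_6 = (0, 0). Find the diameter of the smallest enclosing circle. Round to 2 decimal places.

12.53

The farthest pair is P_1–P_2 with squared distance 157. The circle on this segment as diameter has centre (0.5, 2) and r² = 157/4 = 39.25.
Check P_3: distance² to centre = 38.25 ≤ 39.25, so it lies inside.
All remaining points lie in this disk, and no smaller disk contains both endpoints, so this is the minimum enclosing circle.
Diameter = 2r = 2√(39.25) ≈ 12.53.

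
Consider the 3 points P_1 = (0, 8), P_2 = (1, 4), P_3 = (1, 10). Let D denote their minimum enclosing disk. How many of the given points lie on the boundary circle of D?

2

Side lengths²: P_1P_2² = 17, P_1P_3² = 5, P_2P_3² = 36.
Since P_2P_3² = 36 ≥ 17 + 5 = 22, the angle opposite P_2P_3 is not acute, so the smallest enclosing circle has P_2P_3 as diameter.
Centre = midpoint of P_2P_3 = (1, 7), r² = 36/4 = 9.
The points at distance exactly r from the centre are P_2, P_3 — 2 points.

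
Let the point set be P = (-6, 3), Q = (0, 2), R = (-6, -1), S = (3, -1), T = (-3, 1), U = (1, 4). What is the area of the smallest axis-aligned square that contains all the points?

81

The bounding box has width 9 and height 5.
An axis-aligned square enclosing the set must have side ≥ max(width, height).
So the minimum side is max(9, 5) = 9.
Area = 9² = 81.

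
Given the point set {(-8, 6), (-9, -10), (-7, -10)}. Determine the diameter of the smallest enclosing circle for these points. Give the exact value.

16.0625

Call the three points A, B, C in the order given.
Side lengths²: AB² = 257, AC² = 257, BC² = 4.
Since AC² = 257 < 257 + 4 = 261, the triangle is acute, so the smallest enclosing circle is the circumcircle.
Circumcentre = (-8, -2.03125), r² = 64.5009765625.
Diameter = 2r = 2√(64.5009765625) = 16.0625.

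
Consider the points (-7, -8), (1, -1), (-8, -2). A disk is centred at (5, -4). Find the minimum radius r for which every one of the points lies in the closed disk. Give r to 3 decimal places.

The required radius is the distance from (5, -4) to the farthest point.
Squared distances: 160, 25, 173.
Maximum is 173, attained at (-8, -2).
r = √173 ≈ 13.153.

13.153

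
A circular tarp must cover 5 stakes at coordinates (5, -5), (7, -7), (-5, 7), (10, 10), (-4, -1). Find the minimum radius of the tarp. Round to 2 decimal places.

By Welzl's lemma the MEC is supported by two points (diametrically opposite) or three points (on a circumcircle).
The minimum enclosing circle is determined by three boundary points: (7, -7), (-5, 7), (10, 10).
Their circumcentre is (153/41, 96/41) with r² = 164645/1681.
The farthest remaining point (-4, -1) is at distance² 119258/1681 ≤ 164645/1681.
r = √(164645/1681) ≈ 9.90.

9.90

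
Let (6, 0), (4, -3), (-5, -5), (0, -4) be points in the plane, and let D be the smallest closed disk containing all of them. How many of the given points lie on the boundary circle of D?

2

A smallest enclosing disk is always determined by at most three of the input points on its boundary.
The farthest pair is (6, 0)–(-5, -5) with squared distance 146. The circle on this segment as diameter has centre (0.5, -2.5) and r² = 146/4 = 36.5.
Check (4, -3): distance² to centre = 12.5 ≤ 36.5, so it lies inside.
All remaining points lie in this disk, and no smaller disk contains both endpoints, so this is the minimum enclosing circle.
The points at distance exactly r from the centre are (6, 0), (-5, -5) — 2 points.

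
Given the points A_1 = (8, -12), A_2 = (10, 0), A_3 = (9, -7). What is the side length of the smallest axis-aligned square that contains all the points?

The bounding box has width 2 and height 12.
An axis-aligned square enclosing the set must have side ≥ max(width, height).
So the minimum side is max(2, 12) = 12.

12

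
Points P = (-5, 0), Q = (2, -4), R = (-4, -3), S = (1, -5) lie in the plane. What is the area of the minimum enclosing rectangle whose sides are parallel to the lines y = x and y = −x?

27.5

In coordinates u = x + y, v = x − y the rectangle is axis-aligned; the map (x,y)→(u,v) scales areas by 2.
u-values: -5, -2, -7, -4; range = -2 − (-7) = 5.
v-values: -5, 6, -1, 6; range = 6 − (-5) = 11.
Area = (5 × 11) / 2 = 27.5.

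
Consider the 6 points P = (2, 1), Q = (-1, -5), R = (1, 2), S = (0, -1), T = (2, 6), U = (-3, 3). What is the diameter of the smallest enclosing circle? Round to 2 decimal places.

The farthest pair is Q–T with squared distance 130. The circle on this segment as diameter has centre (0.5, 0.5) and r² = 130/4 = 32.5.
Check P: distance² to centre = 2.5 ≤ 32.5, so it lies inside.
All remaining points lie in this disk, and no smaller disk contains both endpoints, so this is the minimum enclosing circle.
Diameter = 2r = 2√(32.5) ≈ 11.40.

11.40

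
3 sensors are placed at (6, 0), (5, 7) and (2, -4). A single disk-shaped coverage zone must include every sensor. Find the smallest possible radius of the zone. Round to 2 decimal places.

Call the three points A, B, C in the order given.
Side lengths²: AB² = 50, AC² = 32, BC² = 130.
Since BC² = 130 ≥ 50 + 32 = 82, the angle opposite BC is not acute, so the smallest enclosing circle has BC as diameter.
Centre = midpoint of BC = (3.5, 1.5), r² = 130/4 = 32.5.
r = √(32.5) ≈ 5.70.

5.70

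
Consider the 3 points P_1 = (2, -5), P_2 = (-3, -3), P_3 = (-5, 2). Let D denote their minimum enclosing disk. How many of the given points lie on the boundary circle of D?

Side lengths²: P_1P_2² = 29, P_1P_3² = 98, P_2P_3² = 29.
Since P_1P_3² = 98 ≥ 29 + 29 = 58, the angle opposite P_1P_3 is not acute, so the smallest enclosing circle has P_1P_3 as diameter.
Centre = midpoint of P_1P_3 = (-1.5, -1.5), r² = 98/4 = 24.5.
The points at distance exactly r from the centre are P_1, P_3 — 2 points.

2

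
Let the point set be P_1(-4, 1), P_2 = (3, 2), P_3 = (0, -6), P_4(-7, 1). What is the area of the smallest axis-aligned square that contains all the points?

The bounding box has width 10 and height 8.
An axis-aligned square enclosing the set must have side ≥ max(width, height).
So the minimum side is max(10, 8) = 10.
Area = 10² = 100.

100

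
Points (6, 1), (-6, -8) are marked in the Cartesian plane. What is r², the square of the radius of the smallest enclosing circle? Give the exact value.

The smallest circle enclosing two points has them as diameter endpoints.
Centre = midpoint = (0, -3.5); r² = |(6, 1)−(-6, -8)|²/4 = 225/4 = 56.25.

56.25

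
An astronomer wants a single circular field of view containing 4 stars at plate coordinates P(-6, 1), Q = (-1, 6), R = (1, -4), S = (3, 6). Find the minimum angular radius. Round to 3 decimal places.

5.645

A smallest enclosing disk is always determined by at most three of the input points on its boundary.
The minimum enclosing circle is determined by three boundary points: P, R, S.
Their circumcentre is (-0.375, 1.475) with r² = 31.86625.
The farthest remaining point Q is at distance² 20.86625 ≤ 31.86625.
r = √(31.86625) ≈ 5.645.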